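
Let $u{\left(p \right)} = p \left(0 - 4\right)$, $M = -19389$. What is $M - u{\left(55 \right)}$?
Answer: $-19169$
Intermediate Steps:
$u{\left(p \right)} = - 4 p$ ($u{\left(p \right)} = p \left(-4\right) = - 4 p$)
$M - u{\left(55 \right)} = -19389 - \left(-4\right) 55 = -19389 - -220 = -19389 + 220 = -19169$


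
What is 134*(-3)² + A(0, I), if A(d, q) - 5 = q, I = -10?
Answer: 1201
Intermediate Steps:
A(d, q) = 5 + q
134*(-3)² + A(0, I) = 134*(-3)² + (5 - 10) = 134*9 - 5 = 1206 - 5 = 1201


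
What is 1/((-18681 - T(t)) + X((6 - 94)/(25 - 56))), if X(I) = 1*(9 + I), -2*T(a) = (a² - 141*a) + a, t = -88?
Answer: -31/267752 ≈ -0.00011578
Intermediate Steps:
T(a) = 70*a - a²/2 (T(a) = -((a² - 141*a) + a)/2 = -(a² - 140*a)/2 = 70*a - a²/2)
X(I) = 9 + I
1/((-18681 - T(t)) + X((6 - 94)/(25 - 56))) = 1/((-18681 - (-88)*(140 - 1*(-88))/2) + (9 + (6 - 94)/(25 - 56))) = 1/((-18681 - (-88)*(140 + 88)/2) + (9 - 88/(-31))) = 1/((-18681 - (-88)*228/2) + (9 - 88*(-1/31))) = 1/((-18681 - 1*(-10032)) + (9 + 88/31)) = 1/((-18681 + 10032) + 367/31) = 1/(-8649 + 367/31) = 1/(-267752/31) = -31/267752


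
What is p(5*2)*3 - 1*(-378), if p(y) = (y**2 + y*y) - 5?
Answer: 963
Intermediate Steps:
p(y) = -5 + 2*y**2 (p(y) = (y**2 + y**2) - 5 = 2*y**2 - 5 = -5 + 2*y**2)
p(5*2)*3 - 1*(-378) = (-5 + 2*(5*2)**2)*3 - 1*(-378) = (-5 + 2*10**2)*3 + 378 = (-5 + 2*100)*3 + 378 = (-5 + 200)*3 + 378 = 195*3 + 378 = 585 + 378 = 963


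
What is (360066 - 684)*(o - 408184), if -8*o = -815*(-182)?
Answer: -306714747591/2 ≈ -1.5336e+11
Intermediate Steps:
o = -74165/4 (o = -(-815)*(-182)/8 = -1/8*148330 = -74165/4 ≈ -18541.)
(360066 - 684)*(o - 408184) = (360066 - 684)*(-74165/4 - 408184) = 359382*(-1706901/4) = -306714747591/2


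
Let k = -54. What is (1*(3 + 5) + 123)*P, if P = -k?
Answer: 7074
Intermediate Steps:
P = 54 (P = -1*(-54) = 54)
(1*(3 + 5) + 123)*P = (1*(3 + 5) + 123)*54 = (1*8 + 123)*54 = (8 + 123)*54 = 131*54 = 7074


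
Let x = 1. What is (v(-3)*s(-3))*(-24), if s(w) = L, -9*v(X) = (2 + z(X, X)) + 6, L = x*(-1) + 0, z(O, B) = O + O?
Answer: -16/3 ≈ -5.3333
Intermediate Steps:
z(O, B) = 2*O
L = -1 (L = 1*(-1) + 0 = -1 + 0 = -1)
v(X) = -8/9 - 2*X/9 (v(X) = -((2 + 2*X) + 6)/9 = -(8 + 2*X)/9 = -8/9 - 2*X/9)
s(w) = -1
(v(-3)*s(-3))*(-24) = ((-8/9 - 2/9*(-3))*(-1))*(-24) = ((-8/9 + ⅔)*(-1))*(-24) = -2/9*(-1)*(-24) = (2/9)*(-24) = -16/3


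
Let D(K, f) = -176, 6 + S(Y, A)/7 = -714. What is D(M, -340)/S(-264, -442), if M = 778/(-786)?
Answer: 11/315 ≈ 0.034921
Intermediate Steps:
M = -389/393 (M = 778*(-1/786) = -389/393 ≈ -0.98982)
S(Y, A) = -5040 (S(Y, A) = -42 + 7*(-714) = -42 - 4998 = -5040)
D(M, -340)/S(-264, -442) = -176/(-5040) = -176*(-1/5040) = 11/315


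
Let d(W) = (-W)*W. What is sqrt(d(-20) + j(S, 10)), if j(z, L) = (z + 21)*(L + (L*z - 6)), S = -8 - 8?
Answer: 2*I*sqrt(295) ≈ 34.351*I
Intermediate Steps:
S = -16
j(z, L) = (21 + z)*(-6 + L + L*z) (j(z, L) = (21 + z)*(L + (-6 + L*z)) = (21 + z)*(-6 + L + L*z))
d(W) = -W**2
sqrt(d(-20) + j(S, 10)) = sqrt(-1*(-20)**2 + (-126 - 6*(-16) + 21*10 + 10*(-16)**2 + 22*10*(-16))) = sqrt(-1*400 + (-126 + 96 + 210 + 10*256 - 3520)) = sqrt(-400 + (-126 + 96 + 210 + 2560 - 3520)) = sqrt(-400 - 780) = sqrt(-1180) = 2*I*sqrt(295)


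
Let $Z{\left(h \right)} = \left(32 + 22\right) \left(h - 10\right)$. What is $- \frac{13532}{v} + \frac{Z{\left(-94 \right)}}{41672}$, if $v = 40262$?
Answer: $- \frac{49376056}{104862379} \approx -0.47087$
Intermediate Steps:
$Z{\left(h \right)} = -540 + 54 h$ ($Z{\left(h \right)} = 54 \left(-10 + h\right) = -540 + 54 h$)
$- \frac{13532}{v} + \frac{Z{\left(-94 \right)}}{41672} = - \frac{13532}{40262} + \frac{-540 + 54 \left(-94\right)}{41672} = \left(-13532\right) \frac{1}{40262} + \left(-540 - 5076\right) \frac{1}{41672} = - \frac{6766}{20131} - \frac{702}{5209} = - \frac{49376056}{104862379}$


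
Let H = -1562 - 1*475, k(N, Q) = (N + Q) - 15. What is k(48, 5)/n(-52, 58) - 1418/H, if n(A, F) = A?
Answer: -1835/52962 ≈ -0.034647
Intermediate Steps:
k(N, Q) = -15 + N + Q
H = -2037 (H = -1562 - 475 = -2037)
k(48, 5)/n(-52, 58) - 1418/H = (-15 + 48 + 5)/(-52) - 1418/(-2037) = 38*(-1/52) - 1418*(-1/2037) = -19/26 + 1418/2037 = -1835/52962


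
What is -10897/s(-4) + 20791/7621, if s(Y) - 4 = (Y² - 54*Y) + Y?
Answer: -78222525/1768072 ≈ -44.242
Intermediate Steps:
s(Y) = 4 + Y² - 53*Y (s(Y) = 4 + ((Y² - 54*Y) + Y) = 4 + (Y² - 53*Y) = 4 + Y² - 53*Y)
-10897/s(-4) + 20791/7621 = -10897/(4 + (-4)² - 53*(-4)) + 20791/7621 = -10897/(4 + 16 + 212) + 20791*(1/7621) = -10897/232 + 20791/7621 = -78222525/1768072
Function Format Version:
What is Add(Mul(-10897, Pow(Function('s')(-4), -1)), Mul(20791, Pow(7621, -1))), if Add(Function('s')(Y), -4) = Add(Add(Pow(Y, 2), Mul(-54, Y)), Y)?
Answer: Rational(-78222525, 1768072) ≈ -44.242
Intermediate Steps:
Function('s')(Y) = Add(4, Pow(Y, 2), Mul(-53, Y)) (Function('s')(Y) = Add(4, Add(Add(Pow(Y, 2), Mul(-54, Y)), Y)) = Add(4, Add(Pow(Y, 2), Mul(-53, Y))) = Add(4, Pow(Y, 2), Mul(-53, Y)))
Add(Mul(-10897, Pow(Function('s')(-4), -1)), Mul(20791, Pow(7621, -1))) = Add(Mul(-10897, Pow(Add(4, Pow(-4, 2), Mul(-53, -4)), -1)), Mul(20791, Pow(7621, -1))) = Add(Mul(-10897, Pow(Add(4, 16, 212), -1)), Mul(20791, Rational(1, 7621))) = Add(Mul(-10897, Pow(232, -1)), Rational(20791, 7621)) = Add(Mul(-10897, Rational(1, 232)), Rational(20791, 7621)) = Add(Rational(-10897, 232), Rational(20791, 7621)) = Rational(-78222525, 1768072)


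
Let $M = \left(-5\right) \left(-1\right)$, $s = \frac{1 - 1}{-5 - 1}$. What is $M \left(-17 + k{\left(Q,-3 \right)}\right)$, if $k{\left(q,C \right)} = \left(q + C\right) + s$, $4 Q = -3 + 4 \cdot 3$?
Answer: $- \frac{355}{4} \approx -88.75$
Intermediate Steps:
$Q = \frac{9}{4}$ ($Q = \frac{-3 + 4 \cdot 3}{4} = \frac{-3 + 12}{4} = \frac{1}{4} \cdot 9 = \frac{9}{4} \approx 2.25$)
$s = 0$ ($s = \frac{0}{-6} = 0 \left(- \frac{1}{6}\right) = 0$)
$M = 5$
$k{\left(q,C \right)} = C + q$ ($k{\left(q,C \right)} = \left(q + C\right) + 0 = \left(C + q\right) + 0 = C + q$)
$M \left(-17 + k{\left(Q,-3 \right)}\right) = 5 \left(-17 + \left(-3 + \frac{9}{4}\right)\right) = 5 \left(-17 - \frac{3}{4}\right) = 5 \left(- \frac{71}{4}\right) = - \frac{355}{4}$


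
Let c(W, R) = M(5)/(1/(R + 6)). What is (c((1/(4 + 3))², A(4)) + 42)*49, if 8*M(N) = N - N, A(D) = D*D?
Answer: 2058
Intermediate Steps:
A(D) = D²
M(N) = 0 (M(N) = (N - N)/8 = (⅛)*0 = 0)
c(W, R) = 0 (c(W, R) = 0/(1/(R + 6)) = 0/(1/(6 + R)) = 0*(6 + R) = 0)
(c((1/(4 + 3))², A(4)) + 42)*49 = (0 + 42)*49 = 42*49 = 2058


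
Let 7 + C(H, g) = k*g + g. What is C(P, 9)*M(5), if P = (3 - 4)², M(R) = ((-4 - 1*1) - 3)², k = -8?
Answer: -4480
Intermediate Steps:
M(R) = 64 (M(R) = ((-4 - 1) - 3)² = (-5 - 3)² = (-8)² = 64)
P = 1 (P = (-1)² = 1)
C(H, g) = -7 - 7*g (C(H, g) = -7 + (-8*g + g) = -7 - 7*g)
C(P, 9)*M(5) = (-7 - 7*9)*64 = (-7 - 63)*64 = -70*64 = -4480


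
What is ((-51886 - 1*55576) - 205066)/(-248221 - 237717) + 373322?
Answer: 90705829282/242969 ≈ 3.7332e+5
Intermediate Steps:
((-51886 - 1*55576) - 205066)/(-248221 - 237717) + 373322 = ((-51886 - 55576) - 205066)/(-485938) + 373322 = (-107462 - 205066)*(-1/485938) + 373322 = -312528*(-1/485938) + 373322 = 156264/242969 + 373322 = 90705829282/242969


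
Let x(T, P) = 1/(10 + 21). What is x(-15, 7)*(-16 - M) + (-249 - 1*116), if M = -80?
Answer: -11251/31 ≈ -362.94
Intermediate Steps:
x(T, P) = 1/31
x(-15, 7)*(-16 - M) + (-249 - 1*116) = (-16 - 1*(-80))/31 + (-249 - 1*116) = (-16 + 80)/31 + (-249 - 116) = (1/31)*64 - 365 = 64/31 - 365 = -11251/31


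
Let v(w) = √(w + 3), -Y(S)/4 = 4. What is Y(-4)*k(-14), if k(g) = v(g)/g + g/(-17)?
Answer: -224/17 + 8*I*√11/7 ≈ -13.176 + 3.7904*I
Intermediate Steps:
Y(S) = -16 (Y(S) = -4*4 = -16)
v(w) = √(3 + w)
k(g) = -g/17 + √(3 + g)/g (k(g) = √(3 + g)/g + g/(-17) = √(3 + g)/g + g*(-1/17) = √(3 + g)/g - g/17 = -g/17 + √(3 + g)/g)
Y(-4)*k(-14) = -16*(-1/17*(-14) + √(3 - 14)/(-14)) = -16*(14/17 - I*√11/14) = -224/17 + 8*I*√11/7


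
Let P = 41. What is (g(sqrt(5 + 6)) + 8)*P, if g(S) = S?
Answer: 328 + 41*sqrt(11) ≈ 463.98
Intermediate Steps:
(g(sqrt(5 + 6)) + 8)*P = (sqrt(5 + 6) + 8)*41 = (sqrt(11) + 8)*41 = (8 + sqrt(11))*41 = 328 + 41*sqrt(11)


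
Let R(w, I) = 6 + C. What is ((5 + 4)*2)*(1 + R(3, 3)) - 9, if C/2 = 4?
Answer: 261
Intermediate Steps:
C = 8 (C = 2*4 = 8)
R(w, I) = 14 (R(w, I) = 6 + 8 = 14)
((5 + 4)*2)*(1 + R(3, 3)) - 9 = ((5 + 4)*2)*(1 + 14) - 9 = (9*2)*15 - 9 = 18*15 - 9 = 270 - 9 = 261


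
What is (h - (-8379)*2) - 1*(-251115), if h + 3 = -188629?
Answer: 79241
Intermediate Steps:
h = -188632 (h = -3 - 188629 = -188632)
(h - (-8379)*2) - 1*(-251115) = (-188632 - (-8379)*2) - 1*(-251115) = (-188632 - 1*(-16758)) + 251115 = (-188632 + 16758) + 251115 = -171874 + 251115 = 79241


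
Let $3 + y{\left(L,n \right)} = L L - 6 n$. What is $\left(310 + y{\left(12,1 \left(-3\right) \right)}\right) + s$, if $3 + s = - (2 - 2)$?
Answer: $466$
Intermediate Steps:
$s = -3$ ($s = -3 - \left(2 - 2\right) = -3 - 0 = -3 + 0 = -3$)
$y{\left(L,n \right)} = -3 + L^{2} - 6 n$ ($y{\left(L,n \right)} = -3 + \left(L L - 6 n\right) = -3 + \left(L^{2} - 6 n\right) = -3 + L^{2} - 6 n$)
$\left(310 + y{\left(12,1 \left(-3\right) \right)}\right) + s = \left(310 - \left(3 - 144 + 6 \cdot 1 \left(-3\right)\right)\right) - 3 = \left(310 - -159\right) - 3 = \left(310 + \left(-3 + 144 + 18\right)\right) - 3 = \left(310 + 159\right) - 3 = 469 - 3 = 466$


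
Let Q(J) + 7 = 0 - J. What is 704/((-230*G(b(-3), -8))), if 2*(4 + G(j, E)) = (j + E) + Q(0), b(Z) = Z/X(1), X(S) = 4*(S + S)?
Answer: 512/1955 ≈ 0.26189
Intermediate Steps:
X(S) = 8*S (X(S) = 4*(2*S) = 8*S)
b(Z) = Z/8 (b(Z) = Z/((8*1)) = Z/8)
Q(J) = -7 - J (Q(J) = -7 + (0 - J) = -7 - J)
G(j, E) = -15/2 + E/2 + j/2 (G(j, E) = -4 + ((j + E) + (-7 - 1*0))/2 = -4 + ((E + j) + (-7 + 0))/2 = -4 + ((E + j) - 7)/2 = -4 + (-7 + E + j)/2 = -4 + (-7/2 + E/2 + j/2) = -15/2 + E/2 + j/2)
704/((-230*G(b(-3), -8))) = 704/((-230*(-15/2 + (½)*(-8) + ((⅛)*(-3))/2))) = 704/((-230*(-15/2 - 4 + (½)*(-3/8)))) = 704/((-230*(-15/2 - 4 - 3/16))) = 704/((-230*(-187/16))) = 704/(21505/8) = 704*(8/21505) = 512/1955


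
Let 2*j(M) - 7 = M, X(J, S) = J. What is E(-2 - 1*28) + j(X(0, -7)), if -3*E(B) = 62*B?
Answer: 1247/2 ≈ 623.50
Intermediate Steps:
E(B) = -62*B/3
j(M) = 7/2 + M/2
E(-2 - 1*28) + j(X(0, -7)) = -62*(-2 - 1*28)/3 + (7/2 + (½)*0) = -62*(-2 - 28)/3 + (7/2 + 0) = -62/3*(-30) + 7/2 = 620 + 7/2 = 1247/2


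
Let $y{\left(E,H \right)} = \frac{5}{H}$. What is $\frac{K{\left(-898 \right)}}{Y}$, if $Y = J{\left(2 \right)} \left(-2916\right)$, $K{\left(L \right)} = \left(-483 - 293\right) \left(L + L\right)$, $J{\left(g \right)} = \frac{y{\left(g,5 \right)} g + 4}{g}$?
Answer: $- \frac{348424}{2187} \approx -159.32$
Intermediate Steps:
$J{\left(g \right)} = \frac{4 + g}{g}$ ($J{\left(g \right)} = \frac{\frac{5}{5} g + 4}{g} = \frac{5 \cdot \frac{1}{5} g + 4}{g} = \frac{1 g + 4}{g} = \frac{g + 4}{g} = \frac{4 + g}{g}$)
$K{\left(L \right)} = - 1552 L$ ($K{\left(L \right)} = - 776 \cdot 2 L = - 1552 L$)
$Y = -8748$ ($Y = \frac{4 + 2}{2} \left(-2916\right) = \frac{1}{2} \cdot 6 \left(-2916\right) = 3 \left(-2916\right) = -8748$)
$\frac{K{\left(-898 \right)}}{Y} = \frac{\left(-1552\right) \left(-898\right)}{-8748} = 1393696 \left(- \frac{1}{8748}\right) = - \frac{348424}{2187}$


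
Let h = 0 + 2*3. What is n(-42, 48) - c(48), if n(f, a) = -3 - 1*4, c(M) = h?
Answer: -13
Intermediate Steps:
h = 6 (h = 0 + 6 = 6)
c(M) = 6
n(f, a) = -7 (n(f, a) = -3 - 4 = -7)
n(-42, 48) - c(48) = -7 - 1*6 = -7 - 6 = -13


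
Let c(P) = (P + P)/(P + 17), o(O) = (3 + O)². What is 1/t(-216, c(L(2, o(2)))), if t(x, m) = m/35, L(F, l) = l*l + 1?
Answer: 22505/1252 ≈ 17.975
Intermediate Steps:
L(F, l) = 1 + l² (L(F, l) = l² + 1 = 1 + l²)
c(P) = 2*P/(17 + P) (c(P) = (2*P)/(17 + P) = 2*P/(17 + P))
t(x, m) = m/35 (t(x, m) = m*(1/35) = m/35)
1/t(-216, c(L(2, o(2)))) = 1/((2*(1 + ((3 + 2)²)²)/(17 + (1 + ((3 + 2)²)²)))/35) = 1/((2*(1 + (5²)²)/(17 + (1 + (5²)²)))/35) = 1/((2*(1 + 25²)/(17 + (1 + 25²)))/35) = 1/((2*(1 + 625)/(17 + (1 + 625)))/35) = 1/((2*626/(17 + 626))/35) = 1/((2*626/643)/35) = 1/((2*626*(1/643))/35) = 1/((1/35)*(1252/643)) = 1/(1252/22505) = 22505/1252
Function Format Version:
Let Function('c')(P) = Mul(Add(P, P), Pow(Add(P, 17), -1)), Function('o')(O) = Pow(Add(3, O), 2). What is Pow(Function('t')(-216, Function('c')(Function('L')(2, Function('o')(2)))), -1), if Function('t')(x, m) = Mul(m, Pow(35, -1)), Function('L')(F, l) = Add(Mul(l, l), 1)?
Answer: Rational(22505, 1252) ≈ 17.975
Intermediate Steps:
Function('L')(F, l) = Add(1, Pow(l, 2)) (Function('L')(F, l) = Add(Pow(l, 2), 1) = Add(1, Pow(l, 2)))
Function('c')(P) = Mul(2, P, Pow(Add(17, P), -1)) (Function('c')(P) = Mul(Mul(2, P), Pow(Add(17, P), -1)) = Mul(2, P, Pow(Add(17, P), -1)))
Function('t')(x, m) = Mul(Rational(1, 35), m) (Function('t')(x, m) = Mul(m, Rational(1, 35)) = Mul(Rational(1, 35), m))
Pow(Function('t')(-216, Function('c')(Function('L')(2, Function('o')(2)))), -1) = Pow(Mul(Rational(1, 35), Mul(2, Add(1, Pow(Pow(Add(3, 2), 2), 2)), Pow(Add(17, Add(1, Pow(Pow(Add(3, 2), 2), 2))), -1))), -1) = Pow(Mul(Rational(1, 35), Mul(2, Add(1, Pow(Pow(5, 2), 2)), Pow(Add(17, Add(1, Pow(Pow(5, 2), 2))), -1))), -1) = Pow(Mul(Rational(1, 35), Mul(2, Add(1, Pow(25, 2)), Pow(Add(17, Add(1, Pow(25, 2))), -1))), -1) = Pow(Mul(Rational(1, 35), Mul(2, Add(1, 625), Pow(Add(17, Add(1, 625)), -1))), -1) = Pow(Mul(Rational(1, 35), Mul(2, 626, Pow(Add(17, 626), -1))), -1) = Pow(Mul(Rational(1, 35), Mul(2, 626, Pow(643, -1))), -1) = Pow(Mul(Rational(1, 35), Mul(2, 626, Rational(1, 643))), -1) = Pow(Mul(Rational(1, 35), Rational(1252, 643)), -1) = Pow(Rational(1252, 22505), -1) = Rational(22505, 1252)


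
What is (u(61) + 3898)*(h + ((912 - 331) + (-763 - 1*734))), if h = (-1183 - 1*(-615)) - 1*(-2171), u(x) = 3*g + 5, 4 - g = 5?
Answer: 2679300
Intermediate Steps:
g = -1 (g = 4 - 1*5 = 4 - 5 = -1)
u(x) = 2 (u(x) = 3*(-1) + 5 = -3 + 5 = 2)
h = 1603 (h = (-1183 + 615) + 2171 = -568 + 2171 = 1603)
(u(61) + 3898)*(h + ((912 - 331) + (-763 - 1*734))) = (2 + 3898)*(1603 + ((912 - 331) + (-763 - 1*734))) = 3900*(1603 + (581 + (-763 - 734))) = 3900*(1603 + (581 - 1497)) = 3900*(1603 - 916) = 3900*687 = 2679300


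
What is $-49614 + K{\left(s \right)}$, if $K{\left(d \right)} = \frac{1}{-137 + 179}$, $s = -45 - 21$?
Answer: $- \frac{2083787}{42} \approx -49614.0$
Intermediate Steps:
$s = -66$ ($s = -45 + \left(-52 + 31\right) = -45 - 21 = -66$)
$K{\left(d \right)} = \frac{1}{42}$
$-49614 + K{\left(s \right)} = -49614 + \frac{1}{42} = - \frac{2083787}{42}$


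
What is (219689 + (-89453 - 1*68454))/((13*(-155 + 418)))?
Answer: 61782/3419 ≈ 18.070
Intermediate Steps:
(219689 + (-89453 - 1*68454))/((13*(-155 + 418))) = (219689 + (-89453 - 68454))/((13*263)) = (219689 - 157907)/3419 = 61782*(1/3419) = 61782/3419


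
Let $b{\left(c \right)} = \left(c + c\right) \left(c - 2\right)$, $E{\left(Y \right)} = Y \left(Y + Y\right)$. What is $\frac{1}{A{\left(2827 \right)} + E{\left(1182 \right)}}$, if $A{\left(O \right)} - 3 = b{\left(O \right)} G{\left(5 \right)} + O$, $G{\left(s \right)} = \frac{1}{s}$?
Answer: $\frac{1}{5991588} \approx 1.669 \cdot 10^{-7}$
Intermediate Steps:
$E{\left(Y \right)} = 2 Y^{2}$ ($E{\left(Y \right)} = Y 2 Y = 2 Y^{2}$)
$b{\left(c \right)} = 2 c \left(-2 + c\right)$
$A{\left(O \right)} = 3 + O + \frac{2 O \left(-2 + O\right)}{5}$ ($A{\left(O \right)} = 3 + \left(\frac{2 O \left(-2 + O\right)}{5} + O\right) = 3 + \left(O + \frac{2 O \left(-2 + O\right)}{5}\right) = 3 + O + \frac{2 O \left(-2 + O\right)}{5}$)
$\frac{1}{A{\left(2827 \right)} + E{\left(1182 \right)}} = \frac{1}{\left(3 + \frac{1}{5} \cdot 2827 + \frac{2 \cdot 2827^{2}}{5}\right) + 2 \cdot 1182^{2}} = \frac{1}{\left(3 + \frac{2827}{5} + \frac{2}{5} \cdot 7991929\right) + 2 \cdot 1397124} = \frac{1}{\left(3 + \frac{2827}{5} + \frac{15983858}{5}\right) + 2794248} = \frac{1}{3197340 + 2794248} = \frac{1}{5991588}$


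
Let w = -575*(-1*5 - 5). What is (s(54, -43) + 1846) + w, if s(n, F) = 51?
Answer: 7647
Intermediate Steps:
w = 5750 (w = -575*(-5 - 5) = -575*(-10) = -1*(-5750) = 5750)
(s(54, -43) + 1846) + w = (51 + 1846) + 5750 = 1897 + 5750 = 7647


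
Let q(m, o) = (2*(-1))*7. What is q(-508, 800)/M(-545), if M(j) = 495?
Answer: -14/495 ≈ -0.028283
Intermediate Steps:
q(m, o) = -14 (q(m, o) = -2*7 = -14)
q(-508, 800)/M(-545) = -14/495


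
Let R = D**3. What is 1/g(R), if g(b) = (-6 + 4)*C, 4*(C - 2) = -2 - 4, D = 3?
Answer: -1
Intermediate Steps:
C = 1/2 (C = 2 + (-2 - 4)/4 = 2 + (1/4)*(-6) = 2 - 3/2 = 1/2 ≈ 0.50000)
R = 27 (R = 3**3 = 27)
g(b) = -1 (g(b) = (-6 + 4)*(1/2) = -2*1/2 = -1)
1/g(R) = 1/(-1) = -1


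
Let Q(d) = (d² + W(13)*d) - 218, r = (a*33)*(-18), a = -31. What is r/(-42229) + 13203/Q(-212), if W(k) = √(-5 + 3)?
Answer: -180308182599/1279989759466 + 233253*I*√2/166708747 ≈ -0.14087 + 0.0019787*I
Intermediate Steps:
W(k) = I*√2 (W(k) = √(-2) = I*√2)
r = 18414 (r = -31*33*(-18) = -1023*(-18) = 18414)
Q(d) = -218 + d² + I*d*√2 (Q(d) = (d² + (I*√2)*d) - 218 = (d² + I*d*√2) - 218 = -218 + d² + I*d*√2)
r/(-42229) + 13203/Q(-212) = 18414/(-42229) + 13203/(-218 + (-212)² + I*(-212)*√2) = 18414*(-1/42229) + 13203/(-218 + 44944 - 212*I*√2) = -1674/3839 + 13203/(44726 - 212*I*√2)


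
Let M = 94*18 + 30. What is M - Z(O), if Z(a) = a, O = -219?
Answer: 1941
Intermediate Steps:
M = 1722 (M = 1692 + 30 = 1722)
M - Z(O) = 1722 - 1*(-219) = 1722 + 219 = 1941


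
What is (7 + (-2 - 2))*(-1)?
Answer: -3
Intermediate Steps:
(7 + (-2 - 2))*(-1) = (7 - 4)*(-1) = 3*(-1) = -3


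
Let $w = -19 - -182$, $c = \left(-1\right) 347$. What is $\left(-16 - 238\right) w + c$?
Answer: $-41749$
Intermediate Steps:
$c = -347$
$w = 163$ ($w = -19 + 182 = 163$)
$\left(-16 - 238\right) w + c = \left(-16 - 238\right) 163 - 347 = \left(-254\right) 163 - 347 = -41402 - 347 = -41749$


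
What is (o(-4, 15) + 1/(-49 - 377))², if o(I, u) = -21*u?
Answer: 18007224481/181476 ≈ 99227.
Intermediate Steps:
(o(-4, 15) + 1/(-49 - 377))² = (-21*15 + 1/(-49 - 377))² = (-315 + 1/(-426))² = (-315 - 1/426)² = (-134191/426)² = 18007224481/181476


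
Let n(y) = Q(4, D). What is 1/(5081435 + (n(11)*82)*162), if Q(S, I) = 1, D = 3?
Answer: 1/5094719 ≈ 1.9628e-7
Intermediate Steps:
n(y) = 1
1/(5081435 + (n(11)*82)*162) = 1/(5081435 + (1*82)*162) = 1/(5081435 + 82*162) = 1/(5081435 + 13284) = 1/5094719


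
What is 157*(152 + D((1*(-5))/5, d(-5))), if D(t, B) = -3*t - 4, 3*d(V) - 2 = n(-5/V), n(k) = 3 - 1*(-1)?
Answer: 23707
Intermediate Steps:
n(k) = 4 (n(k) = 3 + 1 = 4)
d(V) = 2 (d(V) = 2/3 + (1/3)*4 = 2/3 + 4/3 = 2)
D(t, B) = -4 - 3*t
157*(152 + D((1*(-5))/5, d(-5))) = 157*(152 + (-4 - 3*1*(-5)/5)) = 157*(152 + (-4 - (-15)/5)) = 157*(152 + (-4 - 3*(-1))) = 157*(152 + (-4 + 3)) = 157*(152 - 1) = 157*151 = 23707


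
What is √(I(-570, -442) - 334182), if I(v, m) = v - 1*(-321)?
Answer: 3*I*√37159 ≈ 578.3*I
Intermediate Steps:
I(v, m) = 321 + v (I(v, m) = v + 321 = 321 + v)
√(I(-570, -442) - 334182) = √((321 - 570) - 334182) = √(-249 - 334182) = √(-334431) = 3*I*√37159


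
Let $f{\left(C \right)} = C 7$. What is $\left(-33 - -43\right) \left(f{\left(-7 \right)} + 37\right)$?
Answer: $-120$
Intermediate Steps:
$f{\left(C \right)} = 7 C$
$\left(-33 - -43\right) \left(f{\left(-7 \right)} + 37\right) = \left(-33 - -43\right) \left(7 \left(-7\right) + 37\right) = \left(-33 + 43\right) \left(-49 + 37\right) = 10 \left(-12\right) = -120$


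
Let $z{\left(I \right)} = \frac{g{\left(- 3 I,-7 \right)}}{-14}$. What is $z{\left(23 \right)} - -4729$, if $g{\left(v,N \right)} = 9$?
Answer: $\frac{66197}{14} \approx 4728.4$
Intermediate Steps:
$z{\left(I \right)} = - \frac{9}{14}$ ($z{\left(I \right)} = \frac{9}{-14} = 9 \left(- \frac{1}{14}\right) = - \frac{9}{14}$)
$z{\left(23 \right)} - -4729 = - \frac{9}{14} - -4729 = - \frac{9}{14} + 4729 = \frac{66197}{14}$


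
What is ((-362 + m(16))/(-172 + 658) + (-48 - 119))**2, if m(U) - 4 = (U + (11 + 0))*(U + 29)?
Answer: 6448893025/236196 ≈ 27303.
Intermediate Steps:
m(U) = 4 + (11 + U)*(29 + U) (m(U) = 4 + (U + (11 + 0))*(U + 29) = 4 + (U + 11)*(29 + U) = 4 + (11 + U)*(29 + U))
((-362 + m(16))/(-172 + 658) + (-48 - 119))**2 = ((-362 + (323 + 16**2 + 40*16))/(-172 + 658) + (-48 - 119))**2 = ((-362 + (323 + 256 + 640))/486 - 167)**2 = ((-362 + 1219)*(1/486) - 167)**2 = (857*(1/486) - 167)**2 = (857/486 - 167)**2 = (-80305/486)**2 = 6448893025/236196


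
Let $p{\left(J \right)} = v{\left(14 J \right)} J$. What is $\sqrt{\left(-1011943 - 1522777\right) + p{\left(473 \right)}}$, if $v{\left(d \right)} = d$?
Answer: $\sqrt{597486} \approx 772.97$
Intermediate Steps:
$p{\left(J \right)} = 14 J^{2}$ ($p{\left(J \right)} = 14 J J = 14 J^{2}$)
$\sqrt{\left(-1011943 - 1522777\right) + p{\left(473 \right)}} = \sqrt{\left(-1011943 - 1522777\right) + 14 \cdot 473^{2}} = \sqrt{-2534720 + 14 \cdot 223729} = \sqrt{-2534720 + 3132206} = \sqrt{597486}$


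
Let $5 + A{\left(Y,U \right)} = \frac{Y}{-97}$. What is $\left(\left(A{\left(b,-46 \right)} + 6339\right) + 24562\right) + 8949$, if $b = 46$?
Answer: $\frac{3864919}{97} \approx 39845.0$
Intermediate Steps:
$A{\left(Y,U \right)} = -5 - \frac{Y}{97}$ ($A{\left(Y,U \right)} = -5 + \frac{Y}{-97} = -5 + Y \left(- \frac{1}{97}\right) = -5 - \frac{Y}{97}$)
$\left(\left(A{\left(b,-46 \right)} + 6339\right) + 24562\right) + 8949 = \left(\left(\left(-5 - \frac{46}{97}\right) + 6339\right) + 24562\right) + 8949 = \left(\left(- \frac{531}{97} + 6339\right) + 24562\right) + 8949 = \left(\frac{614352}{97} + 24562\right) + 8949 = \frac{2996866}{97} + 8949 = \frac{3864919}{97}$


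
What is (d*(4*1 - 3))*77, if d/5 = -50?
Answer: -19250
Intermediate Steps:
d = -250 (d = 5*(-50) = -250)
(d*(4*1 - 3))*77 = -250*(4*1 - 3)*77 = -250*(4 - 3)*77 = -250*1*77 = -250*77 = -19250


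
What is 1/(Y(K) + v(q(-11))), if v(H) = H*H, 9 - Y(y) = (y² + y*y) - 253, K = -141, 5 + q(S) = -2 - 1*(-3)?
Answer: -1/39484 ≈ -2.5327e-5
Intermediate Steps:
q(S) = -4 (q(S) = -5 + (-2 - 1*(-3)) = -5 + (-2 + 3) = -5 + 1 = -4)
Y(y) = 262 - 2*y² (Y(y) = 9 - ((y² + y*y) - 253) = 9 - ((y² + y²) - 253) = 9 - (2*y² - 253) = 9 - (-253 + 2*y²) = 9 + (253 - 2*y²) = 262 - 2*y²)
v(H) = H²
1/(Y(K) + v(q(-11))) = 1/((262 - 2*(-141)²) + (-4)²) = 1/((262 - 2*19881) + 16) = 1/((262 - 39762) + 16) = 1/(-39500 + 16) = 1/(-39484) = -1/39484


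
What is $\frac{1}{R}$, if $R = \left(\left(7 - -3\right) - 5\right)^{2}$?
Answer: $\frac{1}{25} \approx 0.04$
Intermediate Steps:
$R = 25$ ($R = \left(\left(7 + 3\right) - 5\right)^{2} = \left(10 - 5\right)^{2} = 5^{2} = 25$)
$\frac{1}{R} = \frac{1}{25}$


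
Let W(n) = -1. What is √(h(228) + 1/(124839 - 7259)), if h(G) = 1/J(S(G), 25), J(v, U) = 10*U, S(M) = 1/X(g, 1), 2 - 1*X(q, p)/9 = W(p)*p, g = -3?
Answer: √346361285/293950 ≈ 0.063313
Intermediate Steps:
X(q, p) = 18 + 9*p (X(q, p) = 18 - (-9)*p = 18 + 9*p)
S(M) = 1/27 (S(M) = 1/(18 + 9*1) = 1/(18 + 9) = 1/27)
h(G) = 1/250 (h(G) = 1/(10*25) = 1/250)
√(h(228) + 1/(124839 - 7259)) = √(1/250 + 1/(124839 - 7259)) = √(1/250 + 1/117580) = √(11783/2939500) = √346361285/293950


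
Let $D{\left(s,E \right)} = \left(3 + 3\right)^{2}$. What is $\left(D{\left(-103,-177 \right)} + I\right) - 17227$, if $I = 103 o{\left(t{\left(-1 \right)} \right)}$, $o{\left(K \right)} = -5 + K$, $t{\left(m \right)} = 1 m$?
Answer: $-17809$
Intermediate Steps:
$D{\left(s,E \right)} = 36$ ($D{\left(s,E \right)} = 6^{2} = 36$)
$t{\left(m \right)} = m$
$I = -618$ ($I = 103 \left(-5 - 1\right) = 103 \left(-6\right) = -618$)
$\left(D{\left(-103,-177 \right)} + I\right) - 17227 = \left(36 - 618\right) - 17227 = -582 - 17227 = -17809$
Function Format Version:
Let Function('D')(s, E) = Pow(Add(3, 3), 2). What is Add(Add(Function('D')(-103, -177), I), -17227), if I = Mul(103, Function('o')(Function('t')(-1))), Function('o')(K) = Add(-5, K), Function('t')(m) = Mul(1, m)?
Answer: -17809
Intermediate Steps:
Function('D')(s, E) = 36 (Function('D')(s, E) = Pow(6, 2) = 36)
Function('t')(m) = m
I = -618 (I = Mul(103, Add(-5, -1)) = Mul(103, -6) = -618)
Add(Add(Function('D')(-103, -177), I), -17227) = Add(Add(36, -618), -17227) = Add(-582, -17227) = -17809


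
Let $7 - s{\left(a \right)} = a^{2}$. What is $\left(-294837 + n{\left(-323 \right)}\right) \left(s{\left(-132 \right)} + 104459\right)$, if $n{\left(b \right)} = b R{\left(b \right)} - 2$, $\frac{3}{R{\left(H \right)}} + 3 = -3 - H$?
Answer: $- \frac{8135374611144}{317} \approx -2.5664 \cdot 10^{10}$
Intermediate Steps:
$s{\left(a \right)} = 7 - a^{2}$
$R{\left(H \right)} = \frac{3}{-6 - H}$ ($R{\left(H \right)} = \frac{3}{-3 - \left(3 + H\right)} = \frac{3}{-6 - H}$)
$n{\left(b \right)} = -2 - \frac{3 b}{6 + b}$ ($n{\left(b \right)} = b \left(- \frac{3}{6 + b}\right) - 2 = - \frac{3 b}{6 + b} - 2 = -2 - \frac{3 b}{6 + b}$)
$\left(-294837 + n{\left(-323 \right)}\right) \left(s{\left(-132 \right)} + 104459\right) = \left(-294837 + \frac{-12 - -1615}{6 - 323}\right) \left(\left(7 - \left(-132\right)^{2}\right) + 104459\right) = \left(-294837 + \frac{-12 + 1615}{-317}\right) \left(\left(7 - 17424\right) + 104459\right) = \left(-294837 - \frac{1603}{317}\right) \left(\left(7 - 17424\right) + 104459\right) = \left(-294837 - \frac{1603}{317}\right) \left(-17417 + 104459\right) = \left(- \frac{93464932}{317}\right) 87042 = - \frac{8135374611144}{317}$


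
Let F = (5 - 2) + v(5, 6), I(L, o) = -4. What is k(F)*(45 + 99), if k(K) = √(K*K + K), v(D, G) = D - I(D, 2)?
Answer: 288*√39 ≈ 1798.6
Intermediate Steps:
v(D, G) = 4 + D (v(D, G) = D - 1*(-4) = D + 4 = 4 + D)
F = 12 (F = (5 - 2) + (4 + 5) = 3 + 9 = 12)
k(K) = √(K + K²) (k(K) = √(K² + K) = √(K + K²))
k(F)*(45 + 99) = √(12*(1 + 12))*(45 + 99) = √(12*13)*144 = √156*144 = (2*√39)*144 = 288*√39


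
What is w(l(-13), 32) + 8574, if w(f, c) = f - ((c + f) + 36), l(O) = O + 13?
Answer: 8506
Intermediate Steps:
l(O) = 13 + O
w(f, c) = -36 - c (w(f, c) = f - (36 + c + f) = f + (-36 - c - f) = -36 - c)
w(l(-13), 32) + 8574 = (-36 - 1*32) + 8574 = (-36 - 32) + 8574 = -68 + 8574 = 8506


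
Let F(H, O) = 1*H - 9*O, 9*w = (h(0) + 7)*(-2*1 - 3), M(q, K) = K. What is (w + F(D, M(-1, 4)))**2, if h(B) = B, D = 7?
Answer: 87616/81 ≈ 1081.7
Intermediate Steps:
w = -35/9 (w = ((0 + 7)*(-2*1 - 3))/9 = (7*(-2 - 3))/9 = (7*(-5))/9 = (1/9)*(-35) = -35/9 ≈ -3.8889)
F(H, O) = H - 9*O
(w + F(D, M(-1, 4)))**2 = (-35/9 + (7 - 9*4))**2 = (-35/9 + (7 - 36))**2 = (-35/9 - 29)**2 = (-296/9)**2 = 87616/81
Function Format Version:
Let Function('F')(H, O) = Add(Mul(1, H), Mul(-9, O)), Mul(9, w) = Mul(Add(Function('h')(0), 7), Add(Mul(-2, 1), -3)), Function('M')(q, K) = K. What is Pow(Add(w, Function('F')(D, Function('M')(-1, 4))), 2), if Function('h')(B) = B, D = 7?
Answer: Rational(87616, 81) ≈ 1081.7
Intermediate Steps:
w = Rational(-35, 9) (w = Mul(Rational(1, 9), Mul(Add(0, 7), Add(Mul(-2, 1), -3))) = Mul(Rational(1, 9), Mul(7, Add(-2, -3))) = Mul(Rational(1, 9), Mul(7, -5)) = Mul(Rational(1, 9), -35) = Rational(-35, 9) ≈ -3.8889)
Function('F')(H, O) = Add(H, Mul(-9, O))
Pow(Add(w, Function('F')(D, Function('M')(-1, 4))), 2) = Pow(Add(Rational(-35, 9), Add(7, Mul(-9, 4))), 2) = Pow(Add(Rational(-35, 9), Add(7, -36)), 2) = Pow(Add(Rational(-35, 9), -29), 2) = Pow(Rational(-296, 9), 2) = Rational(87616, 81)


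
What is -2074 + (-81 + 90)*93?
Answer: -1237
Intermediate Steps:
-2074 + (-81 + 90)*93 = -2074 + 9*93 = -2074 + 837 = -1237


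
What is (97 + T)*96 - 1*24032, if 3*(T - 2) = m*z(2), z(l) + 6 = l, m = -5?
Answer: -13888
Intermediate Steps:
z(l) = -6 + l
T = 26/3 (T = 2 + (-5*(-6 + 2))/3 = 2 + (-5*(-4))/3 = 2 + (⅓)*20 = 2 + 20/3 = 26/3 ≈ 8.6667)
(97 + T)*96 - 1*24032 = (97 + 26/3)*96 - 1*24032 = (317/3)*96 - 24032 = 10144 - 24032 = -13888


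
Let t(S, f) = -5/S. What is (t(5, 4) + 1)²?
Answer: 0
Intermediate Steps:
(t(5, 4) + 1)² = (-5/5 + 1)² = (-5*⅕ + 1)² = (-1 + 1)² = 0² = 0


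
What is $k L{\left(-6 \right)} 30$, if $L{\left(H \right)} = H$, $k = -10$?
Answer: $1800$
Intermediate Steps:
$k L{\left(-6 \right)} 30 = \left(-10\right) \left(-6\right) 30 = 60 \cdot 30 = 1800$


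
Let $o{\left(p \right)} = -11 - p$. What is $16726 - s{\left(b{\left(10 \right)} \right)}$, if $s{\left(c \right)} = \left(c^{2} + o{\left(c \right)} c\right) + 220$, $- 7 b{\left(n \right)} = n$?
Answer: $\frac{115432}{7} \approx 16490.0$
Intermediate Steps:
$b{\left(n \right)} = - \frac{n}{7}$
$s{\left(c \right)} = 220 + c^{2} + c \left(-11 - c\right)$ ($s{\left(c \right)} = \left(c^{2} + \left(-11 - c\right) c\right) + 220 = \left(c^{2} + c \left(-11 - c\right)\right) + 220 = 220 + c^{2} + c \left(-11 - c\right)$)
$16726 - s{\left(b{\left(10 \right)} \right)} = 16726 - \left(220 - 11 \left(\left(- \frac{1}{7}\right) 10\right)\right) = 16726 - \left(220 - - \frac{110}{7}\right) = 16726 - \left(220 + \frac{110}{7}\right) = 16726 - \frac{1650}{7} = \frac{115432}{7}$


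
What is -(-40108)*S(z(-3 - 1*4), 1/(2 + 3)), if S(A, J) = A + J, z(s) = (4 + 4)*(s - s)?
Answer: 40108/5 ≈ 8021.6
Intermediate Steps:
z(s) = 0 (z(s) = 8*0 = 0)
-(-40108)*S(z(-3 - 1*4), 1/(2 + 3)) = -(-40108)*(0 + 1/(2 + 3)) = -(-40108)*(0 + 1/5) = -(-40108)*(0 + ⅕) = -(-40108)/5 = -10027*(-⅘) = 40108/5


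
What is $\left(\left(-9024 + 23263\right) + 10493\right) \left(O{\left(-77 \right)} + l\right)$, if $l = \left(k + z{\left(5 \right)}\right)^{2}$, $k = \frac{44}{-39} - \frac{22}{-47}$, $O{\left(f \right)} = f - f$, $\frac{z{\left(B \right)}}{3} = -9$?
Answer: $\frac{7063985169948}{373321} \approx 1.8922 \cdot 10^{7}$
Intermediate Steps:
$z{\left(B \right)} = -27$ ($z{\left(B \right)} = 3 \left(-9\right) = -27$)
$O{\left(f \right)} = 0$
$k = - \frac{1210}{1833}$ ($k = 44 \left(- \frac{1}{39}\right) - - \frac{22}{47} = - \frac{44}{39} + \frac{22}{47} = - \frac{1210}{1833} \approx -0.66012$)
$l = \frac{2570591401}{3359889}$ ($l = \left(- \frac{1210}{1833} - 27\right)^{2} = \left(- \frac{50701}{1833}\right)^{2} = \frac{2570591401}{3359889} \approx 765.08$)
$\left(\left(-9024 + 23263\right) + 10493\right) \left(O{\left(-77 \right)} + l\right) = \left(\left(-9024 + 23263\right) + 10493\right) \left(0 + \frac{2570591401}{3359889}\right) = \left(14239 + 10493\right) \frac{2570591401}{3359889} = 24732 \cdot \frac{2570591401}{3359889} = \frac{7063985169948}{373321}$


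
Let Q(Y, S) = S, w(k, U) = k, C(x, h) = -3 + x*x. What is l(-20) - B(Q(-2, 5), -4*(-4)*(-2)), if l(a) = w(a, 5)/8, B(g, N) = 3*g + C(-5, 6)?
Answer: -79/2 ≈ -39.500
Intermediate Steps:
C(x, h) = -3 + x²
B(g, N) = 22 + 3*g (B(g, N) = 3*g + (-3 + (-5)²) = 3*g + (-3 + 25) = 3*g + 22 = 22 + 3*g)
l(a) = a/8
l(-20) - B(Q(-2, 5), -4*(-4)*(-2)) = (⅛)*(-20) - (22 + 3*5) = -5/2 - (22 + 15) = -5/2 - 1*37 = -5/2 - 37 = -79/2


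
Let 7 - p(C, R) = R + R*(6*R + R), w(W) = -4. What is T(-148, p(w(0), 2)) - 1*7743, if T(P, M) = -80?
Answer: -7823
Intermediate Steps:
p(C, R) = 7 - R - 7*R**2 (p(C, R) = 7 - (R + R*(6*R + R)) = 7 - (R + R*(7*R)) = 7 - (R + 7*R**2) = 7 + (-R - 7*R**2) = 7 - R - 7*R**2)
T(-148, p(w(0), 2)) - 1*7743 = -80 - 1*7743 = -80 - 7743 = -7823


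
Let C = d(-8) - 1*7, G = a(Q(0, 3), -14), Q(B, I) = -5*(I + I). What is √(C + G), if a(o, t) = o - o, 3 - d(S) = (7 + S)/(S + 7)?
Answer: I*√5 ≈ 2.2361*I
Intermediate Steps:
Q(B, I) = -10*I
d(S) = 2 (d(S) = 3 - (7 + S)/(S + 7) = 3 - (7 + S)/(7 + S) = 3 - 1*1 = 3 - 1 = 2)
a(o, t) = 0
G = 0
C = -5 (C = 2 - 1*7 = 2 - 7 = -5)
√(C + G) = √(-5 + 0) = √(-5) = I*√5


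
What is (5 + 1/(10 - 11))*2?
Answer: 8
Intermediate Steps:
(5 + 1/(10 - 11))*2 = (5 + 1/(-1))*2 = (5 - 1)*2 = 4*2 = 8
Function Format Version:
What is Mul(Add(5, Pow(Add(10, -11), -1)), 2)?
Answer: 8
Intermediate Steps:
Mul(Add(5, Pow(Add(10, -11), -1)), 2) = Mul(Add(5, Pow(-1, -1)), 2) = Mul(Add(5, -1), 2) = Mul(4, 2) = 8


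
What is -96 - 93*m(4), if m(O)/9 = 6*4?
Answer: -20184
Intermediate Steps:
m(O) = 216 (m(O) = 9*(6*4) = 9*24 = 216)
-96 - 93*m(4) = -96 - 93*216 = -96 - 20088 = -20184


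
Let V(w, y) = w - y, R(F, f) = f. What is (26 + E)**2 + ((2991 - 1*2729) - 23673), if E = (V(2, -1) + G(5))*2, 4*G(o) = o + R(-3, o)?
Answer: -22042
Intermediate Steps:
G(o) = o/2 (G(o) = (o + o)/4 = (2*o)/4 = o/2)
E = 11 (E = ((2 - 1*(-1)) + (1/2)*5)*2 = ((2 + 1) + 5/2)*2 = (3 + 5/2)*2 = (11/2)*2 = 11)
(26 + E)**2 + ((2991 - 1*2729) - 23673) = (26 + 11)**2 + ((2991 - 1*2729) - 23673) = 37**2 + ((2991 - 2729) - 23673) = 1369 + (262 - 23673) = 1369 - 23411 = -22042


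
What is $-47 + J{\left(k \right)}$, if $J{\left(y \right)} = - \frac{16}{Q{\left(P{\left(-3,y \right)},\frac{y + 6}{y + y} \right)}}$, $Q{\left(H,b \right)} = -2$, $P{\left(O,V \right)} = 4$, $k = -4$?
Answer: $-39$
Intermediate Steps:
$J{\left(y \right)} = 8$ ($J{\left(y \right)} = - \frac{16}{-2} = \left(-16\right) \left(- \frac{1}{2}\right) = 8$)
$-47 + J{\left(k \right)} = -47 + 8 = -39$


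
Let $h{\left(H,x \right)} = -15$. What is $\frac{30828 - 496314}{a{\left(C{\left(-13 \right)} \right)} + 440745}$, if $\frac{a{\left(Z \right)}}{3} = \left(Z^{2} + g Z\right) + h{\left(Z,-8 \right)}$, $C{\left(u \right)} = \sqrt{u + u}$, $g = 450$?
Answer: $- \frac{146085023}{138315621} + \frac{1939525 i \sqrt{26}}{599367691} \approx -1.0562 + 0.0165 i$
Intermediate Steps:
$C{\left(u \right)} = \sqrt{2} \sqrt{u}$ ($C{\left(u \right)} = \sqrt{2 u} = \sqrt{2} \sqrt{u}$)
$a{\left(Z \right)} = -45 + 3 Z^{2} + 1350 Z$ ($a{\left(Z \right)} = 3 \left(\left(Z^{2} + 450 Z\right) - 15\right) = 3 \left(-15 + Z^{2} + 450 Z\right) = -45 + 3 Z^{2} + 1350 Z$)
$\frac{30828 - 496314}{a{\left(C{\left(-13 \right)} \right)} + 440745} = \frac{30828 - 496314}{\left(-45 + 3 \left(\sqrt{2} \sqrt{-13}\right)^{2} + 1350 \sqrt{2} \sqrt{-13}\right) + 440745} = - \frac{465486}{\left(-45 + 3 \left(\sqrt{2} i \sqrt{13}\right)^{2} + 1350 \sqrt{2} i \sqrt{13}\right) + 440745} = - \frac{465486}{\left(-45 + 3 \left(i \sqrt{26}\right)^{2} + 1350 i \sqrt{26}\right) + 440745} = - \frac{465486}{\left(-45 + 3 \left(-26\right) + 1350 i \sqrt{26}\right) + 440745} = - \frac{465486}{\left(-45 - 78 + 1350 i \sqrt{26}\right) + 440745} = - \frac{465486}{\left(-123 + 1350 i \sqrt{26}\right) + 440745} = - \frac{465486}{440622 + 1350 i \sqrt{26}}$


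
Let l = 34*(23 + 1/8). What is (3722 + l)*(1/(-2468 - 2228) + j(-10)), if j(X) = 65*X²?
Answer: 550439273967/18784 ≈ 2.9304e+7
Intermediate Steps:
l = 3145/4 (l = 34*(23 + ⅛) = 34*(185/8) = 3145/4 ≈ 786.25)
(3722 + l)*(1/(-2468 - 2228) + j(-10)) = (3722 + 3145/4)*(1/(-2468 - 2228) + 65*(-10)²) = 18033*(1/(-4696) + 65*100)/4 = 18033*(-1/4696 + 6500)/4 = (18033/4)*(30523999/4696) = 550439273967/18784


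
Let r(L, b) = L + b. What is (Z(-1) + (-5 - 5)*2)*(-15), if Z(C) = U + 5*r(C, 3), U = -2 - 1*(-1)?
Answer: 165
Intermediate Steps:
U = -1 (U = -2 + 1 = -1)
Z(C) = 14 + 5*C (Z(C) = -1 + 5*(C + 3) = -1 + 5*(3 + C) = -1 + (15 + 5*C) = 14 + 5*C)
(Z(-1) + (-5 - 5)*2)*(-15) = ((14 + 5*(-1)) + (-5 - 5)*2)*(-15) = ((14 - 5) - 10*2)*(-15) = (9 - 20)*(-15) = -11*(-15) = 165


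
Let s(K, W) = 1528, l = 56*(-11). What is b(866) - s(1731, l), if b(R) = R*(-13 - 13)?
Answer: -24044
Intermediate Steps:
l = -616
b(R) = -26*R (b(R) = R*(-26) = -26*R)
b(866) - s(1731, l) = -26*866 - 1*1528 = -22516 - 1528 = -24044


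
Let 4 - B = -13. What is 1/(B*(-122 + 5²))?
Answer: -1/1649 ≈ -0.00060643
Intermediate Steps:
B = 17 (B = 4 - 1*(-13) = 4 + 13 = 17)
1/(B*(-122 + 5²)) = 1/(17*(-122 + 5²)) = 1/(17*(-122 + 25)) = 1/(17*(-97)) = 1/(-1649) = -1/1649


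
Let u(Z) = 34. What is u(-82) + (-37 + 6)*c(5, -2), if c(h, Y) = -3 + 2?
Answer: 65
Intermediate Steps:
c(h, Y) = -1
u(-82) + (-37 + 6)*c(5, -2) = 34 + (-37 + 6)*(-1) = 34 - 31*(-1) = 34 + 31 = 65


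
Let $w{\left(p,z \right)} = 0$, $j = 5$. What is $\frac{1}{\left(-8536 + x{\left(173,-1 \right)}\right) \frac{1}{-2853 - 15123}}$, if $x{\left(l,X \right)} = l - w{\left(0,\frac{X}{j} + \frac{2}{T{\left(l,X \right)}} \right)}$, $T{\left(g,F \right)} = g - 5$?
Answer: $\frac{17976}{8363} \approx 2.1495$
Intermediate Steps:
$T{\left(g,F \right)} = -5 + g$
$x{\left(l,X \right)} = l$ ($x{\left(l,X \right)} = l - 0 = l + 0 = l$)
$\frac{1}{\left(-8536 + x{\left(173,-1 \right)}\right) \frac{1}{-2853 - 15123}} = \frac{1}{\left(-8536 + 173\right) \frac{1}{-2853 - 15123}} = \frac{1}{\left(-8363\right) \frac{1}{-17976}} = \frac{1}{\left(-8363\right) \left(- \frac{1}{17976}\right)} = \frac{1}{\frac{8363}{17976}} = \frac{17976}{8363}$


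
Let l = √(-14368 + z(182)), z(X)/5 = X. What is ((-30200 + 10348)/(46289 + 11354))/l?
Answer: 9926*I*√13458/387879747 ≈ 0.0029687*I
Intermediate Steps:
z(X) = 5*X
l = I*√13458 (l = √(-14368 + 5*182) = √(-14368 + 910) = √(-13458) = I*√13458 ≈ 116.01*I)
((-30200 + 10348)/(46289 + 11354))/l = ((-30200 + 10348)/(46289 + 11354))/((I*√13458)) = (-19852/57643)*(-I*√13458/13458) = (-19852*1/57643)*(-I*√13458/13458) = -(-9926)*I*√13458/387879747 = 9926*I*√13458/387879747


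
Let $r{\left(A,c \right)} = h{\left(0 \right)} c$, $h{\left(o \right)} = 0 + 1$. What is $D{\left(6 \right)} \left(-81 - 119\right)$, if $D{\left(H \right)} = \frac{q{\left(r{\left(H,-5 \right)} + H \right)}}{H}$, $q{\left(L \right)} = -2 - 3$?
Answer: $\frac{500}{3} \approx 166.67$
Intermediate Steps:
$h{\left(o \right)} = 1$
$r{\left(A,c \right)} = c$ ($r{\left(A,c \right)} = 1 c = c$)
$q{\left(L \right)} = -5$ ($q{\left(L \right)} = -2 - 3 = -5$)
$D{\left(H \right)} = - \frac{5}{H}$
$D{\left(6 \right)} \left(-81 - 119\right) = - \frac{5}{6} \left(-81 - 119\right) = \left(-5\right) \frac{1}{6} \left(-200\right) = \left(- \frac{5}{6}\right) \left(-200\right) = \frac{500}{3}$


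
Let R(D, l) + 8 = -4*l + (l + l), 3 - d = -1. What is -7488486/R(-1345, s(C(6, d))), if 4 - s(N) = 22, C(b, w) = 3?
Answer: -3744243/14 ≈ -2.6745e+5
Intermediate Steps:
d = 4 (d = 3 - 1*(-1) = 3 + 1 = 4)
s(N) = -18 (s(N) = 4 - 1*22 = 4 - 22 = -18)
R(D, l) = -8 - 2*l (R(D, l) = -8 + (-4*l + (l + l)) = -8 + (-4*l + 2*l) = -8 - 2*l)
-7488486/R(-1345, s(C(6, d))) = -7488486/(-8 - 2*(-18)) = -7488486/(-8 + 36) = -7488486/28 = -7488486*1/28 = -3744243/14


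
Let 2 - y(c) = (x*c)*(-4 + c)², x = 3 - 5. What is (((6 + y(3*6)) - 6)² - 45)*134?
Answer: 6675252746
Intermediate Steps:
x = -2
y(c) = 2 + 2*c*(-4 + c)² (y(c) = 2 - (-2*c)*(-4 + c)² = 2 - (-2)*c*(-4 + c)² = 2 + 2*c*(-4 + c)²)
(((6 + y(3*6)) - 6)² - 45)*134 = (((6 + (2 + 2*(3*6)*(-4 + 3*6)²)) - 6)² - 45)*134 = (((6 + (2 + 2*18*(-4 + 18)²)) - 6)² - 45)*134 = (((6 + (2 + 2*18*14²)) - 6)² - 45)*134 = (((6 + (2 + 2*18*196)) - 6)² - 45)*134 = (((6 + (2 + 7056)) - 6)² - 45)*134 = (((6 + 7058) - 6)² - 45)*134 = ((7064 - 6)² - 45)*134 = (7058² - 45)*134 = (49815364 - 45)*134 = 49815319*134 = 6675252746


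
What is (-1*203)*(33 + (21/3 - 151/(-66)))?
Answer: -566573/66 ≈ -8584.4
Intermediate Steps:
(-1*203)*(33 + (21/3 - 151/(-66))) = -203*(33 + (21*(⅓) - 151*(-1/66))) = -203*(33 + (7 + 151/66)) = -203*(33 + 613/66) = -203*2791/66 = -566573/66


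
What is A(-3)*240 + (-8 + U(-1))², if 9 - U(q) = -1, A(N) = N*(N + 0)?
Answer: 2164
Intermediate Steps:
A(N) = N² (A(N) = N*N = N²)
U(q) = 10 (U(q) = 9 - 1*(-1) = 9 + 1 = 10)
A(-3)*240 + (-8 + U(-1))² = (-3)²*240 + (-8 + 10)² = 9*240 + 2² = 2160 + 4 = 2164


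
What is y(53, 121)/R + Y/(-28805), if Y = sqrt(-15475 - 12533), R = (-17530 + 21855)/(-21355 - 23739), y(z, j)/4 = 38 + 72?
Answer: -3968272/865 - 6*I*sqrt(778)/28805 ≈ -4587.6 - 0.00581*I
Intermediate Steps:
y(z, j) = 440 (y(z, j) = 4*(38 + 72) = 4*110 = 440)
R = -4325/45094 (R = 4325/(-45094) = 4325*(-1/45094) = -4325/45094 ≈ -0.095911)
Y = 6*I*sqrt(778) (Y = sqrt(-28008) = 6*I*sqrt(778) ≈ 167.36*I)
y(53, 121)/R + Y/(-28805) = 440/(-4325/45094) + (6*I*sqrt(778))/(-28805) = 440*(-45094/4325) + (6*I*sqrt(778))*(-1/28805) = -3968272/865 - 6*I*sqrt(778)/28805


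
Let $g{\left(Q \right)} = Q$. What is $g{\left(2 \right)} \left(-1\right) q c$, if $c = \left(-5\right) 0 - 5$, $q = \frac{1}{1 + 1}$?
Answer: $5$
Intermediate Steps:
$q = \frac{1}{2} \approx 0.5$
$c = -5$ ($c = 0 - 5 = -5$)
$g{\left(2 \right)} \left(-1\right) q c = 2 \left(-1\right) \frac{1}{2} \left(-5\right) = \left(-2\right) \frac{1}{2} \left(-5\right) = \left(-1\right) \left(-5\right) = 5$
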